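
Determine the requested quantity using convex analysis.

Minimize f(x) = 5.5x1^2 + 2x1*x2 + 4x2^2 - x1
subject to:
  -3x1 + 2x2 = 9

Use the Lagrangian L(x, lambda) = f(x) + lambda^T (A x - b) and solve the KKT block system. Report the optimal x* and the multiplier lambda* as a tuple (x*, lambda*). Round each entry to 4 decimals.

Form the Lagrangian:
  L(x, lambda) = (1/2) x^T Q x + c^T x + lambda^T (A x - b)
Stationarity (grad_x L = 0): Q x + c + A^T lambda = 0.
Primal feasibility: A x = b.

This gives the KKT block system:
  [ Q   A^T ] [ x     ]   [-c ]
  [ A    0  ] [ lambda ] = [ b ]

Solving the linear system:
  x*      = (-1.7714, 1.8429)
  lambda* = (-5.6)
  f(x*)   = 26.0857

x* = (-1.7714, 1.8429), lambda* = (-5.6)


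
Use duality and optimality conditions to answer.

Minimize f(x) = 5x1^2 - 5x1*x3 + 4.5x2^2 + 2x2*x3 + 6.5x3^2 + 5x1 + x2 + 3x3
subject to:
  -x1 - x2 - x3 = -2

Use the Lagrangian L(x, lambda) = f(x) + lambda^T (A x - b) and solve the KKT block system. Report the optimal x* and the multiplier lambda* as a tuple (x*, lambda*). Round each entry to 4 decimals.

Form the Lagrangian:
  L(x, lambda) = (1/2) x^T Q x + c^T x + lambda^T (A x - b)
Stationarity (grad_x L = 0): Q x + c + A^T lambda = 0.
Primal feasibility: A x = b.

This gives the KKT block system:
  [ Q   A^T ] [ x     ]   [-c ]
  [ A    0  ] [ lambda ] = [ b ]

Solving the linear system:
  x*      = (0.6746, 0.7337, 0.5917)
  lambda* = (8.787)
  f(x*)   = 11.7278

x* = (0.6746, 0.7337, 0.5917), lambda* = (8.787)


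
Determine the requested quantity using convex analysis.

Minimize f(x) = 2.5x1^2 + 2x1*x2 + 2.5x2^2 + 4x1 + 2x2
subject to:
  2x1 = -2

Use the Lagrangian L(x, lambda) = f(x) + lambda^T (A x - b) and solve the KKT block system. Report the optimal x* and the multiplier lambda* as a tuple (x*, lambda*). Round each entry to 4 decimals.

Form the Lagrangian:
  L(x, lambda) = (1/2) x^T Q x + c^T x + lambda^T (A x - b)
Stationarity (grad_x L = 0): Q x + c + A^T lambda = 0.
Primal feasibility: A x = b.

This gives the KKT block system:
  [ Q   A^T ] [ x     ]   [-c ]
  [ A    0  ] [ lambda ] = [ b ]

Solving the linear system:
  x*      = (-1, 0)
  lambda* = (0.5)
  f(x*)   = -1.5

x* = (-1, 0), lambda* = (0.5)


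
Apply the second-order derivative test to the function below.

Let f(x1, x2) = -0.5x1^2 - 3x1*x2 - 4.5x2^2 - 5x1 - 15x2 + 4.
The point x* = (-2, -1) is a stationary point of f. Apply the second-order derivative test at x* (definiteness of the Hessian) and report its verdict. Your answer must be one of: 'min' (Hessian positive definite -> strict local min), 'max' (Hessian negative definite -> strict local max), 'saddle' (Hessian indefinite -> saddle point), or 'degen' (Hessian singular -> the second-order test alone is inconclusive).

Compute the Hessian H = grad^2 f:
  H = [[-1, -3], [-3, -9]]
Verify stationarity: grad f(x*) = H x* + g = (0, 0).
Eigenvalues of H: -10, 0.
H has a zero eigenvalue (singular; negative semidefinite but not definite), so H is neither positive definite, negative definite, nor indefinite. The second-order test alone is inconclusive -> degen.
(Indeed, f is constant along the null direction of H through x*, so x* is not a strict local extremum.)

degen


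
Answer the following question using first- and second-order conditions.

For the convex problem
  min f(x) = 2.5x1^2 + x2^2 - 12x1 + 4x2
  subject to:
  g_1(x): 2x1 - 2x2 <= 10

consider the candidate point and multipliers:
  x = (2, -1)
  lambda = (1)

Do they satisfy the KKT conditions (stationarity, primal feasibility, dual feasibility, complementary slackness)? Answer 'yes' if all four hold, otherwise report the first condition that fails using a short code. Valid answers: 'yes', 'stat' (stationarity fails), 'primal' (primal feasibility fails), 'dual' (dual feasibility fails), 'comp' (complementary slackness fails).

Gradient of f: grad f(x) = Q x + c = (-2, 2)
Constraint values g_i(x) = a_i^T x - b_i:
  g_1((2, -1)) = -4
Stationarity residual: grad f(x) + sum_i lambda_i a_i = (0, 0)
  -> stationarity OK
Primal feasibility (all g_i <= 0): OK
Dual feasibility (all lambda_i >= 0): OK
Complementary slackness (lambda_i * g_i(x) = 0 for all i): FAILS

Verdict: the first failing condition is complementary_slackness -> comp.

comp


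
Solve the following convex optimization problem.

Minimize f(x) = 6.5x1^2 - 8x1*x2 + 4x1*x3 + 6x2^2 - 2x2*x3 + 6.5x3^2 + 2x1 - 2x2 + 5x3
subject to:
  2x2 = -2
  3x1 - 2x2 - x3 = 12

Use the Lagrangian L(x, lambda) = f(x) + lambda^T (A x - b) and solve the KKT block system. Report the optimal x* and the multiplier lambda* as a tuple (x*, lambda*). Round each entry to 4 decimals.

Form the Lagrangian:
  L(x, lambda) = (1/2) x^T Q x + c^T x + lambda^T (A x - b)
Stationarity (grad_x L = 0): Q x + c + A^T lambda = 0.
Primal feasibility: A x = b.

This gives the KKT block system:
  [ Q   A^T ] [ x     ]   [-c ]
  [ A    0  ] [ lambda ] = [ b ]

Solving the linear system:
  x*      = (2.5909, -1, -2.2273)
  lambda* = (3.5455, -11.5909)
  f(x*)   = 71.1136

x* = (2.5909, -1, -2.2273), lambda* = (3.5455, -11.5909)


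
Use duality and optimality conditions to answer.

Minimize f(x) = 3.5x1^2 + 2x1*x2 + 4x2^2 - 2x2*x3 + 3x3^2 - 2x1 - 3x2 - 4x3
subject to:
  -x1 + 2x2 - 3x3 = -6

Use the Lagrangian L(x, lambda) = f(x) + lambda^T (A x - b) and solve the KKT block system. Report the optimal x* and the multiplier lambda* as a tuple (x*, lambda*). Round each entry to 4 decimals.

Form the Lagrangian:
  L(x, lambda) = (1/2) x^T Q x + c^T x + lambda^T (A x - b)
Stationarity (grad_x L = 0): Q x + c + A^T lambda = 0.
Primal feasibility: A x = b.

This gives the KKT block system:
  [ Q   A^T ] [ x     ]   [-c ]
  [ A    0  ] [ lambda ] = [ b ]

Solving the linear system:
  x*      = (0.5896, 0.1101, 1.8769)
  lambda* = (2.347)
  f(x*)   = 2.5326

x* = (0.5896, 0.1101, 1.8769), lambda* = (2.347)


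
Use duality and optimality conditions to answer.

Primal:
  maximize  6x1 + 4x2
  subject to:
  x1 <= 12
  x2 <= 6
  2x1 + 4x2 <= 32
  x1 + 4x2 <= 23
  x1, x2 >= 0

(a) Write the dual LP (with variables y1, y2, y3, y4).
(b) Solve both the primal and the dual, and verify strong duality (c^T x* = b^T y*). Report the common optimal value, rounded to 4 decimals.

The standard primal-dual pair for 'max c^T x s.t. A x <= b, x >= 0' is:
  Dual:  min b^T y  s.t.  A^T y >= c,  y >= 0.

So the dual LP is:
  minimize  12y1 + 6y2 + 32y3 + 23y4
  subject to:
    y1 + 2y3 + y4 >= 6
    y2 + 4y3 + 4y4 >= 4
    y1, y2, y3, y4 >= 0

Solving the primal: x* = (12, 2).
  primal value c^T x* = 80.
Solving the dual: y* = (4, 0, 1, 0).
  dual value b^T y* = 80.
Strong duality: c^T x* = b^T y*. Confirmed.

80


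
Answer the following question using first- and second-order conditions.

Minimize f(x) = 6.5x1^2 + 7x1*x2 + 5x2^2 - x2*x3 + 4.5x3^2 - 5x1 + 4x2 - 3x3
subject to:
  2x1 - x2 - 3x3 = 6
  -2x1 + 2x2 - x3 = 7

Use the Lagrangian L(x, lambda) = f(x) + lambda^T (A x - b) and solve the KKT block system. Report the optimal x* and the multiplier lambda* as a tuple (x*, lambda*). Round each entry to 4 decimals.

Form the Lagrangian:
  L(x, lambda) = (1/2) x^T Q x + c^T x + lambda^T (A x - b)
Stationarity (grad_x L = 0): Q x + c + A^T lambda = 0.
Primal feasibility: A x = b.

This gives the KKT block system:
  [ Q   A^T ] [ x     ]   [-c ]
  [ A    0  ] [ lambda ] = [ b ]

Solving the linear system:
  x*      = (-0.8, 1.2286, -2.9429)
  lambda* = (-6.8286, -10.2286)
  f(x*)   = 65.1571

x* = (-0.8, 1.2286, -2.9429), lambda* = (-6.8286, -10.2286)


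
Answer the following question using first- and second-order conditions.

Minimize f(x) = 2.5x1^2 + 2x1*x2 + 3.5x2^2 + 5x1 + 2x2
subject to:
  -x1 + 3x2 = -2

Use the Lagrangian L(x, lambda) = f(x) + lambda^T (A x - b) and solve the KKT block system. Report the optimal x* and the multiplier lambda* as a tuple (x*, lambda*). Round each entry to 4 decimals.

Form the Lagrangian:
  L(x, lambda) = (1/2) x^T Q x + c^T x + lambda^T (A x - b)
Stationarity (grad_x L = 0): Q x + c + A^T lambda = 0.
Primal feasibility: A x = b.

This gives the KKT block system:
  [ Q   A^T ] [ x     ]   [-c ]
  [ A    0  ] [ lambda ] = [ b ]

Solving the linear system:
  x*      = (-0.3906, -0.7969)
  lambda* = (1.4531)
  f(x*)   = -0.3203

x* = (-0.3906, -0.7969), lambda* = (1.4531)


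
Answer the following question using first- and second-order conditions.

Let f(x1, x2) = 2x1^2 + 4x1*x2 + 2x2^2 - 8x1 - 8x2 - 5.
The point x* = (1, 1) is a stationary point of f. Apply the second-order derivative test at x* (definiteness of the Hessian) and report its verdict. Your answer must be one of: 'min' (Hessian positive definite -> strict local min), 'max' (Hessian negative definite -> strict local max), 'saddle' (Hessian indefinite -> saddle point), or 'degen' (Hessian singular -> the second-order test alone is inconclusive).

Compute the Hessian H = grad^2 f:
  H = [[4, 4], [4, 4]]
Verify stationarity: grad f(x*) = H x* + g = (0, 0).
Eigenvalues of H: 0, 8.
H has a zero eigenvalue (singular; positive semidefinite but not definite), so H is neither positive definite, negative definite, nor indefinite. The second-order test alone is inconclusive -> degen.
(Indeed, f is constant along the null direction of H through x*, so x* is not a strict local extremum.)

degen


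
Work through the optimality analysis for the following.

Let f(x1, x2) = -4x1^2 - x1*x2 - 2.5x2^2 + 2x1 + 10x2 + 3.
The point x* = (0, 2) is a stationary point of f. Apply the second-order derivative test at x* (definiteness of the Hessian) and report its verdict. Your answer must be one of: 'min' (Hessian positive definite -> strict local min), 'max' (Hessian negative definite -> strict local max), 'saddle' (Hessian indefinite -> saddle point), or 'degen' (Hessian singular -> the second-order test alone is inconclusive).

Compute the Hessian H = grad^2 f:
  H = [[-8, -1], [-1, -5]]
Verify stationarity: grad f(x*) = H x* + g = (0, 0).
Eigenvalues of H: -8.3028, -4.6972.
Both eigenvalues < 0, so H is negative definite -> x* is a strict local max.

max


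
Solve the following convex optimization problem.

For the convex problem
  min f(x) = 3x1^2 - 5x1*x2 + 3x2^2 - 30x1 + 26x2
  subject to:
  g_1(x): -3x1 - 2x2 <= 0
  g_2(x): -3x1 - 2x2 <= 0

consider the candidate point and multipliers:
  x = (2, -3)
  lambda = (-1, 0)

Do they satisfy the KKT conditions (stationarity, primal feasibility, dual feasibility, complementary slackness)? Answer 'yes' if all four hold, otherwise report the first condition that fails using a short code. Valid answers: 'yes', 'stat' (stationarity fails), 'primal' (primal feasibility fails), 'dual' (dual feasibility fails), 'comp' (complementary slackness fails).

Gradient of f: grad f(x) = Q x + c = (-3, -2)
Constraint values g_i(x) = a_i^T x - b_i:
  g_1((2, -3)) = 0
  g_2((2, -3)) = 0
Stationarity residual: grad f(x) + sum_i lambda_i a_i = (0, 0)
  -> stationarity OK
Primal feasibility (all g_i <= 0): OK
Dual feasibility (all lambda_i >= 0): FAILS
Complementary slackness (lambda_i * g_i(x) = 0 for all i): OK

Verdict: the first failing condition is dual_feasibility -> dual.

dual


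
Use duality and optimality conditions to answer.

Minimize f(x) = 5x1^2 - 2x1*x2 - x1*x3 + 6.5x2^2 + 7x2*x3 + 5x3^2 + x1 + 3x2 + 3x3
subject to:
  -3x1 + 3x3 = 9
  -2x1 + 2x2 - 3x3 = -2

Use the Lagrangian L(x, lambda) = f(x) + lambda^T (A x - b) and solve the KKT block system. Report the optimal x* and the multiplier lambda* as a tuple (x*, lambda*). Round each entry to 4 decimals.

Form the Lagrangian:
  L(x, lambda) = (1/2) x^T Q x + c^T x + lambda^T (A x - b)
Stationarity (grad_x L = 0): Q x + c + A^T lambda = 0.
Primal feasibility: A x = b.

This gives the KKT block system:
  [ Q   A^T ] [ x     ]   [-c ]
  [ A    0  ] [ lambda ] = [ b ]

Solving the linear system:
  x*      = (-1.7887, -0.9718, 1.2113)
  lambda* = (-4.5775, -1.2113)
  f(x*)   = 18.8521

x* = (-1.7887, -0.9718, 1.2113), lambda* = (-4.5775, -1.2113)


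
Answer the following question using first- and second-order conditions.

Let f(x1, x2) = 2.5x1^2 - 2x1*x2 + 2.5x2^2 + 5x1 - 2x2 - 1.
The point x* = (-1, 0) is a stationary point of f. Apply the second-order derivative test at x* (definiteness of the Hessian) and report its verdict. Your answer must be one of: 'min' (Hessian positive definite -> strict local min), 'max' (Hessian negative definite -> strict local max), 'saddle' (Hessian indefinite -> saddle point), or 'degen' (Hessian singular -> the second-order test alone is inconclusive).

Compute the Hessian H = grad^2 f:
  H = [[5, -2], [-2, 5]]
Verify stationarity: grad f(x*) = H x* + g = (0, 0).
Eigenvalues of H: 3, 7.
Both eigenvalues > 0, so H is positive definite -> x* is a strict local min.

min


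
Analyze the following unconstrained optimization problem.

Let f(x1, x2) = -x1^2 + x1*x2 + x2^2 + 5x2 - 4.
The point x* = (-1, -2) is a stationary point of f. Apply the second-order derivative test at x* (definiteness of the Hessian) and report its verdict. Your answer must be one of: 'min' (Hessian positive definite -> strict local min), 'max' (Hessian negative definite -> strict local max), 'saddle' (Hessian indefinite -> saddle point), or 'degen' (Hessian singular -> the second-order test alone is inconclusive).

Compute the Hessian H = grad^2 f:
  H = [[-2, 1], [1, 2]]
Verify stationarity: grad f(x*) = H x* + g = (0, 0).
Eigenvalues of H: -2.2361, 2.2361.
Eigenvalues have mixed signs, so H is indefinite -> x* is a saddle point.

saddle


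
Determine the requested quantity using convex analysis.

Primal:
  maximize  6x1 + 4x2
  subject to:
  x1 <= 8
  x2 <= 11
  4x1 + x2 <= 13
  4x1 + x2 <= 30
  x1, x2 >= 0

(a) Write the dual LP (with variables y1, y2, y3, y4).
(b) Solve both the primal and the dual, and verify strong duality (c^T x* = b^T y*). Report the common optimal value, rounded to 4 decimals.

The standard primal-dual pair for 'max c^T x s.t. A x <= b, x >= 0' is:
  Dual:  min b^T y  s.t.  A^T y >= c,  y >= 0.

So the dual LP is:
  minimize  8y1 + 11y2 + 13y3 + 30y4
  subject to:
    y1 + 4y3 + 4y4 >= 6
    y2 + y3 + y4 >= 4
    y1, y2, y3, y4 >= 0

Solving the primal: x* = (0.5, 11).
  primal value c^T x* = 47.
Solving the dual: y* = (0, 2.5, 1.5, 0).
  dual value b^T y* = 47.
Strong duality: c^T x* = b^T y*. Confirmed.

47


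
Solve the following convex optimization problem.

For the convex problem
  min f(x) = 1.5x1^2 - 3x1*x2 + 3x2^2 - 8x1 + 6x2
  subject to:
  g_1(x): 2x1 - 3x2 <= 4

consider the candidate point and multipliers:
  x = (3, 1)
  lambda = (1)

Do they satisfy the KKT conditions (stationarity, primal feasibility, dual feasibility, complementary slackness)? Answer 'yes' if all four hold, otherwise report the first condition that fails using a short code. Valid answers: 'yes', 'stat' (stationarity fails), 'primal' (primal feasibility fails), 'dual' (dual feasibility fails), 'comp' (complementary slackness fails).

Gradient of f: grad f(x) = Q x + c = (-2, 3)
Constraint values g_i(x) = a_i^T x - b_i:
  g_1((3, 1)) = -1
Stationarity residual: grad f(x) + sum_i lambda_i a_i = (0, 0)
  -> stationarity OK
Primal feasibility (all g_i <= 0): OK
Dual feasibility (all lambda_i >= 0): OK
Complementary slackness (lambda_i * g_i(x) = 0 for all i): FAILS

Verdict: the first failing condition is complementary_slackness -> comp.

comp


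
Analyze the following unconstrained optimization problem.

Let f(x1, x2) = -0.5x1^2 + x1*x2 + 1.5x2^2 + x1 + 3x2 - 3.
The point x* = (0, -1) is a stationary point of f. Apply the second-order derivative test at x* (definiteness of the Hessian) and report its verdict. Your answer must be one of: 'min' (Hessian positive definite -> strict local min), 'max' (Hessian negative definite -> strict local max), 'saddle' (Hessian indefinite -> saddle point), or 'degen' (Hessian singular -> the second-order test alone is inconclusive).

Compute the Hessian H = grad^2 f:
  H = [[-1, 1], [1, 3]]
Verify stationarity: grad f(x*) = H x* + g = (0, 0).
Eigenvalues of H: -1.2361, 3.2361.
Eigenvalues have mixed signs, so H is indefinite -> x* is a saddle point.

saddle


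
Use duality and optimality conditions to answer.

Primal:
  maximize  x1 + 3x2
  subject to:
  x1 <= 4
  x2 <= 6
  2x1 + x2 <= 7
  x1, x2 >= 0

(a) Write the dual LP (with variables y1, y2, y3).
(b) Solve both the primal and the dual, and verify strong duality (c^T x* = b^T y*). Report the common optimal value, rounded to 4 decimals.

The standard primal-dual pair for 'max c^T x s.t. A x <= b, x >= 0' is:
  Dual:  min b^T y  s.t.  A^T y >= c,  y >= 0.

So the dual LP is:
  minimize  4y1 + 6y2 + 7y3
  subject to:
    y1 + 2y3 >= 1
    y2 + y3 >= 3
    y1, y2, y3 >= 0

Solving the primal: x* = (0.5, 6).
  primal value c^T x* = 18.5.
Solving the dual: y* = (0, 2.5, 0.5).
  dual value b^T y* = 18.5.
Strong duality: c^T x* = b^T y*. Confirmed.

18.5


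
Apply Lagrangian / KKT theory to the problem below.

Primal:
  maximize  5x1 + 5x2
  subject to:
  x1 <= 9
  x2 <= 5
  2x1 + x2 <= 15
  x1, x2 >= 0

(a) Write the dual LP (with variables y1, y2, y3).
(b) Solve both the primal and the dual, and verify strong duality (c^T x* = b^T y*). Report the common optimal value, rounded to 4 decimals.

The standard primal-dual pair for 'max c^T x s.t. A x <= b, x >= 0' is:
  Dual:  min b^T y  s.t.  A^T y >= c,  y >= 0.

So the dual LP is:
  minimize  9y1 + 5y2 + 15y3
  subject to:
    y1 + 2y3 >= 5
    y2 + y3 >= 5
    y1, y2, y3 >= 0

Solving the primal: x* = (5, 5).
  primal value c^T x* = 50.
Solving the dual: y* = (0, 2.5, 2.5).
  dual value b^T y* = 50.
Strong duality: c^T x* = b^T y*. Confirmed.

50


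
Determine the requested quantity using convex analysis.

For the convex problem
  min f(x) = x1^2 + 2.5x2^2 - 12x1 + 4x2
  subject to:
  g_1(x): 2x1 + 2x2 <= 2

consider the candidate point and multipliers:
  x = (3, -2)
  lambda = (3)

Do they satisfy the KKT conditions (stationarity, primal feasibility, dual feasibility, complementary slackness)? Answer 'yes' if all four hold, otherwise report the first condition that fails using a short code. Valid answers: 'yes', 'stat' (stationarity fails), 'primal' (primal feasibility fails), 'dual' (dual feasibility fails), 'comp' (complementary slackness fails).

Gradient of f: grad f(x) = Q x + c = (-6, -6)
Constraint values g_i(x) = a_i^T x - b_i:
  g_1((3, -2)) = 0
Stationarity residual: grad f(x) + sum_i lambda_i a_i = (0, 0)
  -> stationarity OK
Primal feasibility (all g_i <= 0): OK
Dual feasibility (all lambda_i >= 0): OK
Complementary slackness (lambda_i * g_i(x) = 0 for all i): OK

Verdict: yes, KKT holds.

yes


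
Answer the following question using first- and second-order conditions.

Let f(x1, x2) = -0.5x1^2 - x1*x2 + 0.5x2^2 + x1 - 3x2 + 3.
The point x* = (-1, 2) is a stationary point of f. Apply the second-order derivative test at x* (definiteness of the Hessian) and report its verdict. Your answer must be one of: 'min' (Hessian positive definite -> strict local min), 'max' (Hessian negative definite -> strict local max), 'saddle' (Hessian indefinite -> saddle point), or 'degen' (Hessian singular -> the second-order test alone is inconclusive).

Compute the Hessian H = grad^2 f:
  H = [[-1, -1], [-1, 1]]
Verify stationarity: grad f(x*) = H x* + g = (0, 0).
Eigenvalues of H: -1.4142, 1.4142.
Eigenvalues have mixed signs, so H is indefinite -> x* is a saddle point.

saddle


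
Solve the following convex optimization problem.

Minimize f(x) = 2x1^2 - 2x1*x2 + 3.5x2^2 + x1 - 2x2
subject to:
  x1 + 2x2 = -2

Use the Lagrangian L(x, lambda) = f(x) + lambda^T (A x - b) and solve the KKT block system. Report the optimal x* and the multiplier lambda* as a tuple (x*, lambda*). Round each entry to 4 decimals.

Form the Lagrangian:
  L(x, lambda) = (1/2) x^T Q x + c^T x + lambda^T (A x - b)
Stationarity (grad_x L = 0): Q x + c + A^T lambda = 0.
Primal feasibility: A x = b.

This gives the KKT block system:
  [ Q   A^T ] [ x     ]   [-c ]
  [ A    0  ] [ lambda ] = [ b ]

Solving the linear system:
  x*      = (-0.9677, -0.5161)
  lambda* = (1.8387)
  f(x*)   = 1.871

x* = (-0.9677, -0.5161), lambda* = (1.8387)


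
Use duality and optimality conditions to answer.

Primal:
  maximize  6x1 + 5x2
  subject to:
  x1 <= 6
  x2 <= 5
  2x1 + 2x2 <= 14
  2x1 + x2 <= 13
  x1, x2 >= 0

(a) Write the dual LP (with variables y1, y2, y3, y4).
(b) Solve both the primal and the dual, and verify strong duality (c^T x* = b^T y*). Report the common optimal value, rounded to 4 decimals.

The standard primal-dual pair for 'max c^T x s.t. A x <= b, x >= 0' is:
  Dual:  min b^T y  s.t.  A^T y >= c,  y >= 0.

So the dual LP is:
  minimize  6y1 + 5y2 + 14y3 + 13y4
  subject to:
    y1 + 2y3 + 2y4 >= 6
    y2 + 2y3 + y4 >= 5
    y1, y2, y3, y4 >= 0

Solving the primal: x* = (6, 1).
  primal value c^T x* = 41.
Solving the dual: y* = (0, 0, 2, 1).
  dual value b^T y* = 41.
Strong duality: c^T x* = b^T y*. Confirmed.

41


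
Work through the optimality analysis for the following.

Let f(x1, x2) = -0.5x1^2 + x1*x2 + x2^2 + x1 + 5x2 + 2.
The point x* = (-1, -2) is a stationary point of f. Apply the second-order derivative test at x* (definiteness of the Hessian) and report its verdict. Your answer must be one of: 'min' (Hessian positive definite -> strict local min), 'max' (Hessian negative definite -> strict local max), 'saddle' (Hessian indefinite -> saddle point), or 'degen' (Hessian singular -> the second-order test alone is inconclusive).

Compute the Hessian H = grad^2 f:
  H = [[-1, 1], [1, 2]]
Verify stationarity: grad f(x*) = H x* + g = (0, 0).
Eigenvalues of H: -1.3028, 2.3028.
Eigenvalues have mixed signs, so H is indefinite -> x* is a saddle point.

saddle


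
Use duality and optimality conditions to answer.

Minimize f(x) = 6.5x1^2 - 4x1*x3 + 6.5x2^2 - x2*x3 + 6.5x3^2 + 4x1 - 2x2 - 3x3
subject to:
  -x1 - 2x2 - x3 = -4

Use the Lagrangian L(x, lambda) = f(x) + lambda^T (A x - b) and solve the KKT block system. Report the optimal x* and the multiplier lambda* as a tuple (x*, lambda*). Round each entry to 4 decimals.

Form the Lagrangian:
  L(x, lambda) = (1/2) x^T Q x + c^T x + lambda^T (A x - b)
Stationarity (grad_x L = 0): Q x + c + A^T lambda = 0.
Primal feasibility: A x = b.

This gives the KKT block system:
  [ Q   A^T ] [ x     ]   [-c ]
  [ A    0  ] [ lambda ] = [ b ]

Solving the linear system:
  x*      = (0.5076, 1.2498, 0.9929)
  lambda* = (6.6271)
  f(x*)   = 11.5303

x* = (0.5076, 1.2498, 0.9929), lambda* = (6.6271)


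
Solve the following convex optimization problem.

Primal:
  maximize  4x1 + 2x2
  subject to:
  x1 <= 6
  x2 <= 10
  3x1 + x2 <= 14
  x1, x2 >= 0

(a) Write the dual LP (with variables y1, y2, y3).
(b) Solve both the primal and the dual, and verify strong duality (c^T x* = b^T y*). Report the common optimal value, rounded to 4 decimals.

The standard primal-dual pair for 'max c^T x s.t. A x <= b, x >= 0' is:
  Dual:  min b^T y  s.t.  A^T y >= c,  y >= 0.

So the dual LP is:
  minimize  6y1 + 10y2 + 14y3
  subject to:
    y1 + 3y3 >= 4
    y2 + y3 >= 2
    y1, y2, y3 >= 0

Solving the primal: x* = (1.3333, 10).
  primal value c^T x* = 25.3333.
Solving the dual: y* = (0, 0.6667, 1.3333).
  dual value b^T y* = 25.3333.
Strong duality: c^T x* = b^T y*. Confirmed.

25.3333


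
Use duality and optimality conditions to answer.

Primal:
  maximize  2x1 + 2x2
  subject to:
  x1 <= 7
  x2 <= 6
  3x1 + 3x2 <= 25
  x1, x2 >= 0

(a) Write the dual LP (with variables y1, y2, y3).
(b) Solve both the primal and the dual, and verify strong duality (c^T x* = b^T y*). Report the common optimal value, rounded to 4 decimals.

The standard primal-dual pair for 'max c^T x s.t. A x <= b, x >= 0' is:
  Dual:  min b^T y  s.t.  A^T y >= c,  y >= 0.

So the dual LP is:
  minimize  7y1 + 6y2 + 25y3
  subject to:
    y1 + 3y3 >= 2
    y2 + 3y3 >= 2
    y1, y2, y3 >= 0

Solving the primal: x* = (2.3333, 6).
  primal value c^T x* = 16.6667.
Solving the dual: y* = (0, 0, 0.6667).
  dual value b^T y* = 16.6667.
Strong duality: c^T x* = b^T y*. Confirmed.

16.6667


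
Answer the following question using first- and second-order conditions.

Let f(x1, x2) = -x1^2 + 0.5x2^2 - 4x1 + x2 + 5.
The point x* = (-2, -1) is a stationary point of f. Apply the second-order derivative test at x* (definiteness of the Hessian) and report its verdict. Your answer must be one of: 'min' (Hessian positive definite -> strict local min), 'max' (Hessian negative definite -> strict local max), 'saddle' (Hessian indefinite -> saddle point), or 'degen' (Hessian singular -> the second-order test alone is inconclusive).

Compute the Hessian H = grad^2 f:
  H = [[-2, 0], [0, 1]]
Verify stationarity: grad f(x*) = H x* + g = (0, 0).
Eigenvalues of H: -2, 1.
Eigenvalues have mixed signs, so H is indefinite -> x* is a saddle point.

saddle


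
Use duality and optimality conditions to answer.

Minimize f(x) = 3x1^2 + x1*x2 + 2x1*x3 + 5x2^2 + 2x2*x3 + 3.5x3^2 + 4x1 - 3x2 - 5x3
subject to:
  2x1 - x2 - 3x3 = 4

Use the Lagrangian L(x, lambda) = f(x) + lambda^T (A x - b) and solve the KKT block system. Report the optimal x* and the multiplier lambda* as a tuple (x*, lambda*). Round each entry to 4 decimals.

Form the Lagrangian:
  L(x, lambda) = (1/2) x^T Q x + c^T x + lambda^T (A x - b)
Stationarity (grad_x L = 0): Q x + c + A^T lambda = 0.
Primal feasibility: A x = b.

This gives the KKT block system:
  [ Q   A^T ] [ x     ]   [-c ]
  [ A    0  ] [ lambda ] = [ b ]

Solving the linear system:
  x*      = (0.6973, 0.0859, -0.8971)
  lambda* = (-3.2378)
  f(x*)   = 9.984

x* = (0.6973, 0.0859, -0.8971), lambda* = (-3.2378)


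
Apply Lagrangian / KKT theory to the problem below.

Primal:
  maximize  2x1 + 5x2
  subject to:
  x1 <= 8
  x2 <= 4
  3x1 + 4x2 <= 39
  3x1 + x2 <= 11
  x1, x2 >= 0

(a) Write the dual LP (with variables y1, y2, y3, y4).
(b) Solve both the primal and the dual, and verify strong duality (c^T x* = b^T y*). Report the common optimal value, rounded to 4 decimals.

The standard primal-dual pair for 'max c^T x s.t. A x <= b, x >= 0' is:
  Dual:  min b^T y  s.t.  A^T y >= c,  y >= 0.

So the dual LP is:
  minimize  8y1 + 4y2 + 39y3 + 11y4
  subject to:
    y1 + 3y3 + 3y4 >= 2
    y2 + 4y3 + y4 >= 5
    y1, y2, y3, y4 >= 0

Solving the primal: x* = (2.3333, 4).
  primal value c^T x* = 24.6667.
Solving the dual: y* = (0, 4.3333, 0, 0.6667).
  dual value b^T y* = 24.6667.
Strong duality: c^T x* = b^T y*. Confirmed.

24.6667


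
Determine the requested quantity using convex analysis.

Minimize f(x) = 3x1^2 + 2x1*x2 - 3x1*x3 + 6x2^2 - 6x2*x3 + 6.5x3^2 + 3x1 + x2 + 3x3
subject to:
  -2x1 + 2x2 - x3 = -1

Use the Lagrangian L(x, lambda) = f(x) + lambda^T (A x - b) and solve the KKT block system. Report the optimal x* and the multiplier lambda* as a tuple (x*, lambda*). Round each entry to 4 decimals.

Form the Lagrangian:
  L(x, lambda) = (1/2) x^T Q x + c^T x + lambda^T (A x - b)
Stationarity (grad_x L = 0): Q x + c + A^T lambda = 0.
Primal feasibility: A x = b.

This gives the KKT block system:
  [ Q   A^T ] [ x     ]   [-c ]
  [ A    0  ] [ lambda ] = [ b ]

Solving the linear system:
  x*      = (0.1065, -0.5579, -0.3287)
  lambda* = (1.7546)
  f(x*)   = 0.265

x* = (0.1065, -0.5579, -0.3287), lambda* = (1.7546)


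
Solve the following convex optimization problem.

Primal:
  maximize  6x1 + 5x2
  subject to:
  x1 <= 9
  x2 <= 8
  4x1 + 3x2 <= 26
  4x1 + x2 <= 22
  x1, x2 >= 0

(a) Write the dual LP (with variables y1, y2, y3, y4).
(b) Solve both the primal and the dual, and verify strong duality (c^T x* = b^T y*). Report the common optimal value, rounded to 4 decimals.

The standard primal-dual pair for 'max c^T x s.t. A x <= b, x >= 0' is:
  Dual:  min b^T y  s.t.  A^T y >= c,  y >= 0.

So the dual LP is:
  minimize  9y1 + 8y2 + 26y3 + 22y4
  subject to:
    y1 + 4y3 + 4y4 >= 6
    y2 + 3y3 + y4 >= 5
    y1, y2, y3, y4 >= 0

Solving the primal: x* = (0.5, 8).
  primal value c^T x* = 43.
Solving the dual: y* = (0, 0.5, 1.5, 0).
  dual value b^T y* = 43.
Strong duality: c^T x* = b^T y*. Confirmed.

43


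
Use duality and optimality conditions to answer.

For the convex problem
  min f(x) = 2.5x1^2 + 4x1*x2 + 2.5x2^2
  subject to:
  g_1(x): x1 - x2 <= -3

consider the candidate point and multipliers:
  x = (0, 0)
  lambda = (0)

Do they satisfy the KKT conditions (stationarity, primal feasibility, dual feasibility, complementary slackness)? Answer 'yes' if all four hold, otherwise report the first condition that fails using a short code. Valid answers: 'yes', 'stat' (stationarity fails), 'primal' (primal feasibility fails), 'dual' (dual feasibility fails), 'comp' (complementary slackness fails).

Gradient of f: grad f(x) = Q x + c = (0, 0)
Constraint values g_i(x) = a_i^T x - b_i:
  g_1((0, 0)) = 3
Stationarity residual: grad f(x) + sum_i lambda_i a_i = (0, 0)
  -> stationarity OK
Primal feasibility (all g_i <= 0): FAILS
Dual feasibility (all lambda_i >= 0): OK
Complementary slackness (lambda_i * g_i(x) = 0 for all i): OK

Verdict: the first failing condition is primal_feasibility -> primal.

primal


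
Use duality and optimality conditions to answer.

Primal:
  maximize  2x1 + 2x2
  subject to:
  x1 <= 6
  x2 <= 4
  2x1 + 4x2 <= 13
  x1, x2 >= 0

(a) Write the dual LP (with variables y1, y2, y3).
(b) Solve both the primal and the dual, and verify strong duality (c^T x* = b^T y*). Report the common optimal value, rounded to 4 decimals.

The standard primal-dual pair for 'max c^T x s.t. A x <= b, x >= 0' is:
  Dual:  min b^T y  s.t.  A^T y >= c,  y >= 0.

So the dual LP is:
  minimize  6y1 + 4y2 + 13y3
  subject to:
    y1 + 2y3 >= 2
    y2 + 4y3 >= 2
    y1, y2, y3 >= 0

Solving the primal: x* = (6, 0.25).
  primal value c^T x* = 12.5.
Solving the dual: y* = (1, 0, 0.5).
  dual value b^T y* = 12.5.
Strong duality: c^T x* = b^T y*. Confirmed.

12.5


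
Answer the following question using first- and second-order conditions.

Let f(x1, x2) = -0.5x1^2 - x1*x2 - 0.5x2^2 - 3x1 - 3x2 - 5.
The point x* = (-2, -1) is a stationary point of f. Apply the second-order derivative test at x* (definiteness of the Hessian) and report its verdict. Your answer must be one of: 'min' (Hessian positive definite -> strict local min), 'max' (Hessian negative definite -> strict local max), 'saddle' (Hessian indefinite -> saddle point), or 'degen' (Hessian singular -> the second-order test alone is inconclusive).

Compute the Hessian H = grad^2 f:
  H = [[-1, -1], [-1, -1]]
Verify stationarity: grad f(x*) = H x* + g = (0, 0).
Eigenvalues of H: -2, 0.
H has a zero eigenvalue (singular; negative semidefinite but not definite), so H is neither positive definite, negative definite, nor indefinite. The second-order test alone is inconclusive -> degen.
(Indeed, f is constant along the null direction of H through x*, so x* is not a strict local extremum.)

degen


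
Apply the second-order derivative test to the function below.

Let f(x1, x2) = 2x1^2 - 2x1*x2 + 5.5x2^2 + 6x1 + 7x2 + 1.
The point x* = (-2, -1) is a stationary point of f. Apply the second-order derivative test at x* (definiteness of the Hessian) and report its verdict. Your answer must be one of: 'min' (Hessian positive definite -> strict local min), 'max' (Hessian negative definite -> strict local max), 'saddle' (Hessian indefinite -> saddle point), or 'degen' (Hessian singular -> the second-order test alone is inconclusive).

Compute the Hessian H = grad^2 f:
  H = [[4, -2], [-2, 11]]
Verify stationarity: grad f(x*) = H x* + g = (0, 0).
Eigenvalues of H: 3.4689, 11.5311.
Both eigenvalues > 0, so H is positive definite -> x* is a strict local min.

min


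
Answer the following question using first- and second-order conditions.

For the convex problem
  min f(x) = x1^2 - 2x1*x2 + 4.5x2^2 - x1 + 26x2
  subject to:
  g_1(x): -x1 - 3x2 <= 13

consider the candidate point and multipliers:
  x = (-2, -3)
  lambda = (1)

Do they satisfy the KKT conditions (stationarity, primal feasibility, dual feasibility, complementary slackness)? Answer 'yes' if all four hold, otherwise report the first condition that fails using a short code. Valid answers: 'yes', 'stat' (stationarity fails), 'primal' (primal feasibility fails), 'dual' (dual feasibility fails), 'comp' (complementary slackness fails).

Gradient of f: grad f(x) = Q x + c = (1, 3)
Constraint values g_i(x) = a_i^T x - b_i:
  g_1((-2, -3)) = -2
Stationarity residual: grad f(x) + sum_i lambda_i a_i = (0, 0)
  -> stationarity OK
Primal feasibility (all g_i <= 0): OK
Dual feasibility (all lambda_i >= 0): OK
Complementary slackness (lambda_i * g_i(x) = 0 for all i): FAILS

Verdict: the first failing condition is complementary_slackness -> comp.

comp


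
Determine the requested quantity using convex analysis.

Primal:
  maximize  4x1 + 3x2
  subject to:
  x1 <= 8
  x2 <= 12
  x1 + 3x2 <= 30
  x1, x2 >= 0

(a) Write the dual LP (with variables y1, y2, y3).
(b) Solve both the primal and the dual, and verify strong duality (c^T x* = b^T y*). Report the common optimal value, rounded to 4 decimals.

The standard primal-dual pair for 'max c^T x s.t. A x <= b, x >= 0' is:
  Dual:  min b^T y  s.t.  A^T y >= c,  y >= 0.

So the dual LP is:
  minimize  8y1 + 12y2 + 30y3
  subject to:
    y1 + y3 >= 4
    y2 + 3y3 >= 3
    y1, y2, y3 >= 0

Solving the primal: x* = (8, 7.3333).
  primal value c^T x* = 54.
Solving the dual: y* = (3, 0, 1).
  dual value b^T y* = 54.
Strong duality: c^T x* = b^T y*. Confirmed.

54


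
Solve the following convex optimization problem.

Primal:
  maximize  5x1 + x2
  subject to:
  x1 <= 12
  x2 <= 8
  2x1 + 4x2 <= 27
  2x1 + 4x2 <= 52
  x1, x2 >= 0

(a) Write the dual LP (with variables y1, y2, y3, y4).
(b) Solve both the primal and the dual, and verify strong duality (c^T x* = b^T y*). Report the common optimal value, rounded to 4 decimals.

The standard primal-dual pair for 'max c^T x s.t. A x <= b, x >= 0' is:
  Dual:  min b^T y  s.t.  A^T y >= c,  y >= 0.

So the dual LP is:
  minimize  12y1 + 8y2 + 27y3 + 52y4
  subject to:
    y1 + 2y3 + 2y4 >= 5
    y2 + 4y3 + 4y4 >= 1
    y1, y2, y3, y4 >= 0

Solving the primal: x* = (12, 0.75).
  primal value c^T x* = 60.75.
Solving the dual: y* = (4.5, 0, 0.25, 0).
  dual value b^T y* = 60.75.
Strong duality: c^T x* = b^T y*. Confirmed.

60.75


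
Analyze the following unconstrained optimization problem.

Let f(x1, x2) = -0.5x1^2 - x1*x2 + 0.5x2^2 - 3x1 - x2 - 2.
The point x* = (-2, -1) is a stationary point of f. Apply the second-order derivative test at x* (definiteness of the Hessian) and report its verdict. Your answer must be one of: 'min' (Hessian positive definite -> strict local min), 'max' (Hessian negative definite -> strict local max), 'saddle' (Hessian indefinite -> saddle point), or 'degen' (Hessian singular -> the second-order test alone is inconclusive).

Compute the Hessian H = grad^2 f:
  H = [[-1, -1], [-1, 1]]
Verify stationarity: grad f(x*) = H x* + g = (0, 0).
Eigenvalues of H: -1.4142, 1.4142.
Eigenvalues have mixed signs, so H is indefinite -> x* is a saddle point.

saddle


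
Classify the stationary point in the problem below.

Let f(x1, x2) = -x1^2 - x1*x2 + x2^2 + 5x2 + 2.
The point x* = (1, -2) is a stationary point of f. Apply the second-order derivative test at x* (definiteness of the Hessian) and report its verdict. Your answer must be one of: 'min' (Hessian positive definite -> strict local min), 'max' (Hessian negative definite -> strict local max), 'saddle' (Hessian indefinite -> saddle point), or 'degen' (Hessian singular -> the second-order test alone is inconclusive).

Compute the Hessian H = grad^2 f:
  H = [[-2, -1], [-1, 2]]
Verify stationarity: grad f(x*) = H x* + g = (0, 0).
Eigenvalues of H: -2.2361, 2.2361.
Eigenvalues have mixed signs, so H is indefinite -> x* is a saddle point.

saddle


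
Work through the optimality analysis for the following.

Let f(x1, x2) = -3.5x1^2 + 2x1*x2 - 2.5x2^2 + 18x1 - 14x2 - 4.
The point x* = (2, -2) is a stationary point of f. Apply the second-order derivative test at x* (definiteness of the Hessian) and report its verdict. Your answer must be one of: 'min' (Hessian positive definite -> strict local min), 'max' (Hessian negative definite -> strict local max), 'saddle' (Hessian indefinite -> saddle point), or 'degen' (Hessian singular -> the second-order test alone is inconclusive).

Compute the Hessian H = grad^2 f:
  H = [[-7, 2], [2, -5]]
Verify stationarity: grad f(x*) = H x* + g = (0, 0).
Eigenvalues of H: -8.2361, -3.7639.
Both eigenvalues < 0, so H is negative definite -> x* is a strict local max.

max


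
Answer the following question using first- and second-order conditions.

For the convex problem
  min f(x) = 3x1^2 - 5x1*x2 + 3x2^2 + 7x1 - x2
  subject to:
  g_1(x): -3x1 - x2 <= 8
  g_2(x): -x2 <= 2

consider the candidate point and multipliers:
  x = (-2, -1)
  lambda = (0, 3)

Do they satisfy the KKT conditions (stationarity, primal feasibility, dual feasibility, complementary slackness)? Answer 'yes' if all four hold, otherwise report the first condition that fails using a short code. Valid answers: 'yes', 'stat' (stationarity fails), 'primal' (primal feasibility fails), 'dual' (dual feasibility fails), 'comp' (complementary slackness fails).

Gradient of f: grad f(x) = Q x + c = (0, 3)
Constraint values g_i(x) = a_i^T x - b_i:
  g_1((-2, -1)) = -1
  g_2((-2, -1)) = -1
Stationarity residual: grad f(x) + sum_i lambda_i a_i = (0, 0)
  -> stationarity OK
Primal feasibility (all g_i <= 0): OK
Dual feasibility (all lambda_i >= 0): OK
Complementary slackness (lambda_i * g_i(x) = 0 for all i): FAILS

Verdict: the first failing condition is complementary_slackness -> comp.

comp


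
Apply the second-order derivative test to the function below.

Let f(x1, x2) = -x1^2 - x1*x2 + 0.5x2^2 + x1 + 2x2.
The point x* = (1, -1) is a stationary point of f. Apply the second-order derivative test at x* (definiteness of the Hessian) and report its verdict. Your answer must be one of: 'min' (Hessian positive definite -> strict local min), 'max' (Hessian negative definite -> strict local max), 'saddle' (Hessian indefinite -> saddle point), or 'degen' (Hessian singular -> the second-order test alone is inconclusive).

Compute the Hessian H = grad^2 f:
  H = [[-2, -1], [-1, 1]]
Verify stationarity: grad f(x*) = H x* + g = (0, 0).
Eigenvalues of H: -2.3028, 1.3028.
Eigenvalues have mixed signs, so H is indefinite -> x* is a saddle point.

saddle


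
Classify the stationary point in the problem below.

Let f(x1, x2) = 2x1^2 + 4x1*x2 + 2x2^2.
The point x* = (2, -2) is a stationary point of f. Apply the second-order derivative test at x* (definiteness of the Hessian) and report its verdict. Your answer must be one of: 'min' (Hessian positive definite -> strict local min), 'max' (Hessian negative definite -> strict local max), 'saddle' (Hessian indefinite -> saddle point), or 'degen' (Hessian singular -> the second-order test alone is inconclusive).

Compute the Hessian H = grad^2 f:
  H = [[4, 4], [4, 4]]
Verify stationarity: grad f(x*) = H x* + g = (0, 0).
Eigenvalues of H: 0, 8.
H has a zero eigenvalue (singular; positive semidefinite but not definite), so H is neither positive definite, negative definite, nor indefinite. The second-order test alone is inconclusive -> degen.
(Indeed, f is constant along the null direction of H through x*, so x* is not a strict local extremum.)

degen


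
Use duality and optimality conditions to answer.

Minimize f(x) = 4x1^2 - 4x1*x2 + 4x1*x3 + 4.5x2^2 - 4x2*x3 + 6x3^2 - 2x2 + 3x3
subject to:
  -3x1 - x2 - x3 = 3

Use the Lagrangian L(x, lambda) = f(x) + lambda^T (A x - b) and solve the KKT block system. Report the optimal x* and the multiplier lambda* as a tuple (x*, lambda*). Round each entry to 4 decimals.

Form the Lagrangian:
  L(x, lambda) = (1/2) x^T Q x + c^T x + lambda^T (A x - b)
Stationarity (grad_x L = 0): Q x + c + A^T lambda = 0.
Primal feasibility: A x = b.

This gives the KKT block system:
  [ Q   A^T ] [ x     ]   [-c ]
  [ A    0  ] [ lambda ] = [ b ]

Solving the linear system:
  x*      = (-0.7519, -0.4457, -0.2987)
  lambda* = (-1.809)
  f(x*)   = 2.7111

x* = (-0.7519, -0.4457, -0.2987), lambda* = (-1.809)


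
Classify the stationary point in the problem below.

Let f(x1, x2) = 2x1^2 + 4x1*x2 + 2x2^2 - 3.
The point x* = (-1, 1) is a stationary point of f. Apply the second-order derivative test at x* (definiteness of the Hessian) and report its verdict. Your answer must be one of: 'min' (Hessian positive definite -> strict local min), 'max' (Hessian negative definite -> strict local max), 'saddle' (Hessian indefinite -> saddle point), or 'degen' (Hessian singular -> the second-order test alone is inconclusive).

Compute the Hessian H = grad^2 f:
  H = [[4, 4], [4, 4]]
Verify stationarity: grad f(x*) = H x* + g = (0, 0).
Eigenvalues of H: 0, 8.
H has a zero eigenvalue (singular; positive semidefinite but not definite), so H is neither positive definite, negative definite, nor indefinite. The second-order test alone is inconclusive -> degen.
(Indeed, f is constant along the null direction of H through x*, so x* is not a strict local extremum.)

degen
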